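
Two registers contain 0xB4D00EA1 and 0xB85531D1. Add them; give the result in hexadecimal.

Add column by column in base 16, right to left:
  1+1 = 2
  A+D = 7 carry 1
  E+1+1 = 0 carry 1
  0+3+1 = 4
  0+5 = 5
  D+5 = 2 carry 1
  4+8+1 = D
  B+B = 6 carry 1
  final carry 1

0x16D254072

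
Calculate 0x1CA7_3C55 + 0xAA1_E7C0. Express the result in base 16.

Add column by column in base 16, right to left:
  5+0 = 5
  5+C = 1 carry 1
  C+7+1 = 4 carry 1
  3+E+1 = 2 carry 1
  7+1+1 = 9
  A+A = 4 carry 1
  C+A+1 = 7 carry 1
  1+0+1 = 2

0x27492415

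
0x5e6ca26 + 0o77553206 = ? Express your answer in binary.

0x5e6ca26 = 0b101111001101100101000100110 in binary.
0o77553206 = 0b111111101101011010000110 in binary.
Add column by column in base 2, right to left:
  0+0 = 0
  1+1 = 0 carry 1
  1+1+1 = 1 carry 1
  0+0+1 = 1
  0+0 = 0
  1+0 = 1
  0+0 = 0
  0+1 = 1
  0+0 = 0
  1+1 = 0 carry 1
  0+1+1 = 0 carry 1
  1+0+1 = 0 carry 1
  0+1+1 = 0 carry 1
  0+0+1 = 1
  1+1 = 0 carry 1
  1+1+1 = 1 carry 1
  0+0+1 = 1
  1+1 = 0 carry 1
  1+1+1 = 1 carry 1
  0+1+1 = 0 carry 1
  0+1+1 = 0 carry 1
  1+1+1 = 1 carry 1
  1+1+1 = 1 carry 1
  1+1+1 = 1 carry 1
  1+0+1 = 0 carry 1
  0+0+1 = 1
  1+0 = 1

0b110111001011010000010101100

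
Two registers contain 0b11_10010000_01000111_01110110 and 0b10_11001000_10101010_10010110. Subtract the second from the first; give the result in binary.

Subtract column by column in base 2:
  0-0 → 0
  1-1 → 0
  1-1 → 0
  0-0 → 0
  1-1 → 0
  1-0 → 1
  1-0 → 1
  0-1 → 1 (borrow)
  1-0-1 → 0
  1-1 → 0
  1-0 → 1
  0-1 → 1 (borrow)
  0-0-1 → 1 (borrow)
  0-1-1 → 0 (borrow)
  1-0-1 → 0
  0-1 → 1 (borrow)
  0-0-1 → 1 (borrow)
  0-0-1 → 1 (borrow)
  0-0-1 → 1 (borrow)
  0-1-1 → 0 (borrow)
  1-0-1 → 0
  0-0 → 0
  0-1 → 1 (borrow)
  1-1-1 → 1 (borrow)
  1-0-1 → 0
  1-1 → 0

0b110001111001110011100000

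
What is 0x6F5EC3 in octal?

0o33657303

Expand each hex digit to 4 bits: 6=0110 F=1111 5=0101 E=1110 C=1100 3=0011.
Group the bits in threes: 011 011 110 101 111 011 000 011 → 33657303.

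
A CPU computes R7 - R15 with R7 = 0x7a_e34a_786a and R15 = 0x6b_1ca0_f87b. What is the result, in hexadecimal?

Subtract column by column in base 16:
  a-b → f (borrow)
  6-7-1 → e (borrow)
  8-8-1 → f (borrow)
  7-f-1 → 7 (borrow)
  a-0-1 → 9
  4-a → a (borrow)
  3-c-1 → 6 (borrow)
  e-1-1 → c
  a-b → f (borrow)
  7-6-1 → 0

0xfc6a97fef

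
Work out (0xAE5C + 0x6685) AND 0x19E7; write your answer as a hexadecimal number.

Add column by column in base 16, right to left:
  C+5 = 1 carry 1
  5+8+1 = E
  E+6 = 4 carry 1
  A+6+1 = 1 carry 1
  final carry 1
Sum = 0x114E1; now AND with 0x19E7:
  1&0=0, 1&1=1, 4&9=0, E&E=E, 1&7=1

0x10E1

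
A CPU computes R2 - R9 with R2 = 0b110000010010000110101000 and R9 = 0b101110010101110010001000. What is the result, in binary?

0b1111100010100100000

Subtract column by column in base 2:
  0-0 → 0
  0-0 → 0
  0-0 → 0
  1-1 → 0
  0-0 → 0
  1-0 → 1
  0-0 → 0
  1-1 → 0
  1-0 → 1
  0-0 → 0
  0-1 → 1 (borrow)
  0-1-1 → 0 (borrow)
  0-1-1 → 0 (borrow)
  1-0-1 → 0
  0-1 → 1 (borrow)
  0-0-1 → 1 (borrow)
  1-1-1 → 1 (borrow)
  0-0-1 → 1 (borrow)
  0-0-1 → 1 (borrow)
  0-1-1 → 0 (borrow)
  0-1-1 → 0 (borrow)
  0-1-1 → 0 (borrow)
  1-0-1 → 0
  1-1 → 0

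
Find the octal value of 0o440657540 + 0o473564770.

0o1134444530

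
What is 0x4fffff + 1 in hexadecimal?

The trailing 5 digits are F (max in base 16), so adding 1 cascades: they roll to 0 and the next digit up increments.

0x500000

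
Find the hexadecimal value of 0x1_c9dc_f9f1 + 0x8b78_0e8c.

Add column by column in base 16, right to left:
  1+c = d
  f+8 = 7 carry 1
  9+e+1 = 8 carry 1
  f+0+1 = 0 carry 1
  c+8+1 = 5 carry 1
  d+7+1 = 5 carry 1
  9+b+1 = 5 carry 1
  c+8+1 = 5 carry 1
  1+0+1 = 2

0x25555087d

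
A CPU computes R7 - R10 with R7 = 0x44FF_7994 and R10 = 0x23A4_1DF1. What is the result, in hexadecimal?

0x215B5BA3

Subtract column by column in base 16:
  4-1 → 3
  9-F → A (borrow)
  9-D-1 → B (borrow)
  7-1-1 → 5
  F-4 → B
  F-A → 5
  4-3 → 1
  4-2 → 2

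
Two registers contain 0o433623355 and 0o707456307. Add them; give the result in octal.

0o1343301664

Add column by column in base 8, right to left:
  5+7 = 4 carry 1
  5+0+1 = 6
  3+3 = 6
  3+6 = 1 carry 1
  2+5+1 = 0 carry 1
  6+4+1 = 3 carry 1
  3+7+1 = 3 carry 1
  3+0+1 = 4
  4+7 = 3 carry 1
  final carry 1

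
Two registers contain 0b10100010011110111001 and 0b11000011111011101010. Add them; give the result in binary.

Add column by column in base 2, right to left:
  1+0 = 1
  0+1 = 1
  0+0 = 0
  1+1 = 0 carry 1
  1+0+1 = 0 carry 1
  1+1+1 = 1 carry 1
  0+1+1 = 0 carry 1
  1+1+1 = 1 carry 1
  1+0+1 = 0 carry 1
  1+1+1 = 1 carry 1
  1+1+1 = 1 carry 1
  0+1+1 = 0 carry 1
  0+1+1 = 0 carry 1
  1+1+1 = 1 carry 1
  0+0+1 = 1
  0+0 = 0
  0+0 = 0
  1+0 = 1
  0+1 = 1
  1+1 = 0 carry 1
  final carry 1

0b101100110011010100011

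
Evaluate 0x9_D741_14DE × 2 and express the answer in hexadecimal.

0x13AE8229BC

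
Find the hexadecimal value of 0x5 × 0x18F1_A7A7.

0x7CB84643

Multiply each base-16 digit by 5, carrying:
  7×5 = 35 → write 3 carry 2
  A×5+2 = 52 → write 4 carry 3
  7×5+3 = 38 → write 6 carry 2
  A×5+2 = 52 → write 4 carry 3
  1×5+3 = 8 → write 8
  F×5 = 75 → write B carry 4
  8×5+4 = 44 → write C carry 2
  1×5+2 = 7 → write 7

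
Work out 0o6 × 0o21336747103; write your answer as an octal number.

Multiply each base-8 digit by 6, carrying:
  3×6 = 18 → write 2 carry 2
  0×6+2 = 2 → write 2
  1×6 = 6 → write 6
  7×6 = 42 → write 2 carry 5
  4×6+5 = 29 → write 5 carry 3
  7×6+3 = 45 → write 5 carry 5
  6×6+5 = 41 → write 1 carry 5
  3×6+5 = 23 → write 7 carry 2
  3×6+2 = 20 → write 4 carry 2
  1×6+2 = 8 → write 0 carry 1
  2×6+1 = 13 → write 5 carry 1
  remaining carry: 1

0o150471552622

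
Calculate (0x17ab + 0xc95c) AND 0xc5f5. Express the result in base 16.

0xc105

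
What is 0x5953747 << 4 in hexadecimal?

Shifting left by 4 bits = 1 hex digit: append 1 zero.

0x59537470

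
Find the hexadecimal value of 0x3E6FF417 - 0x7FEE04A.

Subtract column by column in base 16:
  7-A → D (borrow)
  1-4-1 → C (borrow)
  4-0-1 → 3
  F-E → 1
  F-E → 1
  6-F → 7 (borrow)
  E-7-1 → 6
  3-0 → 3

0x367113CD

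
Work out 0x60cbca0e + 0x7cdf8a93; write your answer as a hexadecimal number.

0xddab54a1

Add column by column in base 16, right to left:
  e+3 = 1 carry 1
  0+9+1 = a
  a+a = 4 carry 1
  c+8+1 = 5 carry 1
  b+f+1 = b carry 1
  c+d+1 = a carry 1
  0+c+1 = d
  6+7 = d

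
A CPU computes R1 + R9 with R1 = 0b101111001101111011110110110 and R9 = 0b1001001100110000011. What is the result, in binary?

Add column by column in base 2, right to left:
  0+1 = 1
  1+1 = 0 carry 1
  1+0+1 = 0 carry 1
  0+0+1 = 1
  1+0 = 1
  1+0 = 1
  0+0 = 0
  1+1 = 0 carry 1
  1+1+1 = 1 carry 1
  1+0+1 = 0 carry 1
  1+0+1 = 0 carry 1
  0+1+1 = 0 carry 1
  1+1+1 = 1 carry 1
  1+0+1 = 0 carry 1
  1+0+1 = 0 carry 1
  1+1+1 = 1 carry 1
  0+0+1 = 1
  1+0 = 1
  1+1 = 0 carry 1
  0+0+1 = 1
  0+0 = 0
  1+0 = 1
  1+0 = 1
  1+0 = 1
  1+0 = 1
  0+0 = 0
  1+0 = 1

0b101111010111001000100111001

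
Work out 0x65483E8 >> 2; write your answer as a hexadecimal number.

0x19520FA

2 bits is not a whole number of base-16 digits; in binary: 110010101001000001111101000 >> 2 = 1100101010010000011111010.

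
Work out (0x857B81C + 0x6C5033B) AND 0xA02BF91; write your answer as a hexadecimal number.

0xA00BB11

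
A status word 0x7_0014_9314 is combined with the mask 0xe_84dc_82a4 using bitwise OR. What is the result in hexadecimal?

0xf84dc93b4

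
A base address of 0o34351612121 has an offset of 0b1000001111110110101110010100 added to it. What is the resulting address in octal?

0o35371477745

0b1000001111110110101110010100 = 0o1017665624 in octal.
Add column by column in base 8, right to left:
  1+4 = 5
  2+2 = 4
  1+6 = 7
  2+5 = 7
  1+6 = 7
  6+6 = 4 carry 1
  1+7+1 = 1 carry 1
  5+1+1 = 7
  3+0 = 3
  4+1 = 5
  3+0 = 3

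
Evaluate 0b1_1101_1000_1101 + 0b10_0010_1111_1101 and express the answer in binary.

0b100000010001010

Add column by column in base 2, right to left:
  1+1 = 0 carry 1
  0+0+1 = 1
  1+1 = 0 carry 1
  1+1+1 = 1 carry 1
  0+1+1 = 0 carry 1
  0+1+1 = 0 carry 1
  0+1+1 = 0 carry 1
  1+1+1 = 1 carry 1
  1+0+1 = 0 carry 1
  0+1+1 = 0 carry 1
  1+0+1 = 0 carry 1
  1+0+1 = 0 carry 1
  1+0+1 = 0 carry 1
  0+1+1 = 0 carry 1
  final carry 1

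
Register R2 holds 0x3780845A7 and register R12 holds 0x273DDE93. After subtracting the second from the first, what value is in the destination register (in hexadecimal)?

0x350CA6714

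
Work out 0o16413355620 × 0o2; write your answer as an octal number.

0o35026733440

Multiply each base-8 digit by 2, carrying:
  0×2 = 0 → write 0
  2×2 = 4 → write 4
  6×2 = 12 → write 4 carry 1
  5×2+1 = 11 → write 3 carry 1
  5×2+1 = 11 → write 3 carry 1
  3×2+1 = 7 → write 7
  3×2 = 6 → write 6
  1×2 = 2 → write 2
  4×2 = 8 → write 0 carry 1
  6×2+1 = 13 → write 5 carry 1
  1×2+1 = 3 → write 3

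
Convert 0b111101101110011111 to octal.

Group the bits in threes: 111 101 101 110 011 111 → 755637.

0o755637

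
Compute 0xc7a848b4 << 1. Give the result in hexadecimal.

1 bits is not a whole number of base-16 digits; in binary: 11000111101010000100100010110100 << 1 = 110001111010100001001000101101000.

0x18f509168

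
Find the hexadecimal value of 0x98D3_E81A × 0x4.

Multiply each base-16 digit by 4, carrying:
  A×4 = 40 → write 8 carry 2
  1×4+2 = 6 → write 6
  8×4 = 32 → write 0 carry 2
  E×4+2 = 58 → write A carry 3
  3×4+3 = 15 → write F
  D×4 = 52 → write 4 carry 3
  8×4+3 = 35 → write 3 carry 2
  9×4+2 = 38 → write 6 carry 2
  remaining carry: 2

0x2634FA068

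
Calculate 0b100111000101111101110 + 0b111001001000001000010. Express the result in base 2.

0b1100000001110000110000

Add column by column in base 2, right to left:
  0+0 = 0
  1+1 = 0 carry 1
  1+0+1 = 0 carry 1
  1+0+1 = 0 carry 1
  0+0+1 = 1
  1+0 = 1
  1+1 = 0 carry 1
  1+0+1 = 0 carry 1
  1+0+1 = 0 carry 1
  1+0+1 = 0 carry 1
  0+0+1 = 1
  1+0 = 1
  0+1 = 1
  0+0 = 0
  0+0 = 0
  1+1 = 0 carry 1
  1+0+1 = 0 carry 1
  1+0+1 = 0 carry 1
  0+1+1 = 0 carry 1
  0+1+1 = 0 carry 1
  1+1+1 = 1 carry 1
  final carry 1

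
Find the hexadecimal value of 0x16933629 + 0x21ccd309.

Add column by column in base 16, right to left:
  9+9 = 2 carry 1
  2+0+1 = 3
  6+3 = 9
  3+d = 0 carry 1
  3+c+1 = 0 carry 1
  9+c+1 = 6 carry 1
  6+1+1 = 8
  1+2 = 3

0x38600932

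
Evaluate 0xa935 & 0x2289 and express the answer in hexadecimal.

0x2001

AND each hex digit independently (no carries):
  a&2=2, 9&2=0, 3&8=0, 5&9=1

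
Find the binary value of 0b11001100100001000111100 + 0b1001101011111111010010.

0b100011010000001000001110

Add column by column in base 2, right to left:
  0+0 = 0
  0+1 = 1
  1+0 = 1
  1+0 = 1
  1+1 = 0 carry 1
  1+0+1 = 0 carry 1
  0+1+1 = 0 carry 1
  0+1+1 = 0 carry 1
  0+1+1 = 0 carry 1
  1+1+1 = 1 carry 1
  0+1+1 = 0 carry 1
  0+1+1 = 0 carry 1
  0+1+1 = 0 carry 1
  0+1+1 = 0 carry 1
  1+0+1 = 0 carry 1
  0+1+1 = 0 carry 1
  0+0+1 = 1
  1+1 = 0 carry 1
  1+1+1 = 1 carry 1
  0+0+1 = 1
  0+0 = 0
  1+1 = 0 carry 1
  1+0+1 = 0 carry 1
  final carry 1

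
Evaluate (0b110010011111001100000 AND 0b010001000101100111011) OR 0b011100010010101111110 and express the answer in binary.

0b11100010111101111110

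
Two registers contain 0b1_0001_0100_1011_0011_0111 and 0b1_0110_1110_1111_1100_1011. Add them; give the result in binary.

0b1010000011101100000010

Add column by column in base 2, right to left:
  1+1 = 0 carry 1
  1+1+1 = 1 carry 1
  1+0+1 = 0 carry 1
  0+1+1 = 0 carry 1
  1+0+1 = 0 carry 1
  1+0+1 = 0 carry 1
  0+1+1 = 0 carry 1
  0+1+1 = 0 carry 1
  1+1+1 = 1 carry 1
  1+1+1 = 1 carry 1
  0+1+1 = 0 carry 1
  1+1+1 = 1 carry 1
  0+0+1 = 1
  0+1 = 1
  1+1 = 0 carry 1
  0+1+1 = 0 carry 1
  1+0+1 = 0 carry 1
  0+1+1 = 0 carry 1
  0+1+1 = 0 carry 1
  0+0+1 = 1
  1+1 = 0 carry 1
  final carry 1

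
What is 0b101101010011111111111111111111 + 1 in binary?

0b101101010100000000000000000000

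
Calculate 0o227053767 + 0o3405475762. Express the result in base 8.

0o3634551751

Add column by column in base 8, right to left:
  7+2 = 1 carry 1
  6+6+1 = 5 carry 1
  7+7+1 = 7 carry 1
  3+5+1 = 1 carry 1
  5+7+1 = 5 carry 1
  0+4+1 = 5
  7+5 = 4 carry 1
  2+0+1 = 3
  2+4 = 6
  0+3 = 3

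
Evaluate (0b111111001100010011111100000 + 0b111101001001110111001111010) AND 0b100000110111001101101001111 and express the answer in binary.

Add column by column in base 2, right to left:
  0+0 = 0
  0+1 = 1
  0+0 = 0
  0+1 = 1
  0+1 = 1
  1+1 = 0 carry 1
  1+1+1 = 1 carry 1
  1+0+1 = 0 carry 1
  1+0+1 = 0 carry 1
  1+1+1 = 1 carry 1
  1+1+1 = 1 carry 1
  0+1+1 = 0 carry 1
  0+0+1 = 1
  1+1 = 0 carry 1
  0+1+1 = 0 carry 1
  0+1+1 = 0 carry 1
  0+0+1 = 1
  1+0 = 1
  1+1 = 0 carry 1
  0+0+1 = 1
  0+0 = 0
  1+1 = 0 carry 1
  1+0+1 = 0 carry 1
  1+1+1 = 1 carry 1
  1+1+1 = 1 carry 1
  1+1+1 = 1 carry 1
  1+1+1 = 1 carry 1
  final carry 1
Sum = 0b1111100010110001011001011010; now AND with 0b100000110111001101101001111:
  1111100010110001011001011010
& 0100000110111001101101001111
= 0100000010110001001001001010

0b100000010110001001001001010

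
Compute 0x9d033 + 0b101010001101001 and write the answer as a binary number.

0b10100010010010011100

0x9d033 = 0b10011101000000110011 in binary.
Add column by column in base 2, right to left:
  1+1 = 0 carry 1
  1+0+1 = 0 carry 1
  0+0+1 = 1
  0+1 = 1
  1+0 = 1
  1+1 = 0 carry 1
  0+1+1 = 0 carry 1
  0+0+1 = 1
  0+0 = 0
  0+0 = 0
  0+1 = 1
  0+0 = 0
  1+1 = 0 carry 1
  0+0+1 = 1
  1+1 = 0 carry 1
  1+0+1 = 0 carry 1
  1+0+1 = 0 carry 1
  0+0+1 = 1
  0+0 = 0
  1+0 = 1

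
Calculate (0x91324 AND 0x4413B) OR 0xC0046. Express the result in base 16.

0x91324 AND 0x4413B = 0x00120.
Then OR with 0xC0046.

0xC0166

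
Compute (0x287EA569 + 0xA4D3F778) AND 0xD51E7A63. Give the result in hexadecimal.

Add column by column in base 16, right to left:
  9+8 = 1 carry 1
  6+7+1 = E
  5+7 = C
  A+F = 9 carry 1
  E+3+1 = 2 carry 1
  7+D+1 = 5 carry 1
  8+4+1 = D
  2+A = C
Sum = 0xCD529CE1; now AND with 0xD51E7A63:
  C&D=C, D&5=5, 5&1=1, 2&E=2, 9&7=1, C&A=8, E&6=6, 1&3=1

0xC5121861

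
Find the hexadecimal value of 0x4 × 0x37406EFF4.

Multiply each base-16 digit by 4, carrying:
  4×4 = 16 → write 0 carry 1
  F×4+1 = 61 → write D carry 3
  F×4+3 = 63 → write F carry 3
  E×4+3 = 59 → write B carry 3
  6×4+3 = 27 → write B carry 1
  0×4+1 = 1 → write 1
  4×4 = 16 → write 0 carry 1
  7×4+1 = 29 → write D carry 1
  3×4+1 = 13 → write D

0xDD01BBFD0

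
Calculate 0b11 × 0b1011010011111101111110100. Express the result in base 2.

Multiply each base-2 digit by 3, carrying:
  0×3 = 0 → write 0
  0×3 = 0 → write 0
  1×3 = 3 → write 1 carry 1
  0×3+1 = 1 → write 1
  1×3 = 3 → write 1 carry 1
  1×3+1 = 4 → write 0 carry 2
  1×3+2 = 5 → write 1 carry 2
  1×3+2 = 5 → write 1 carry 2
  1×3+2 = 5 → write 1 carry 2
  1×3+2 = 5 → write 1 carry 2
  0×3+2 = 2 → write 0 carry 1
  1×3+1 = 4 → write 0 carry 2
  1×3+2 = 5 → write 1 carry 2
  1×3+2 = 5 → write 1 carry 2
  1×3+2 = 5 → write 1 carry 2
  1×3+2 = 5 → write 1 carry 2
  1×3+2 = 5 → write 1 carry 2
  0×3+2 = 2 → write 0 carry 1
  0×3+1 = 1 → write 1
  1×3 = 3 → write 1 carry 1
  0×3+1 = 1 → write 1
  1×3 = 3 → write 1 carry 1
  1×3+1 = 4 → write 0 carry 2
  0×3+2 = 2 → write 0 carry 1
  1×3+1 = 4 → write 0 carry 2
  remaining carry: 10

0b100001111011111001111011100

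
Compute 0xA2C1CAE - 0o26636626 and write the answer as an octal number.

0o1164157430

0xA2C1CAE = 0o1213016256 in octal.
Subtract column by column in base 8:
  6-6 → 0
  5-2 → 3
  2-6 → 4 (borrow)
  6-6-1 → 7 (borrow)
  1-3-1 → 5 (borrow)
  0-6-1 → 1 (borrow)
  3-6-1 → 4 (borrow)
  1-2-1 → 6 (borrow)
  2-0-1 → 1
  1-0 → 1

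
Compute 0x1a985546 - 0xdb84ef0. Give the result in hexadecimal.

0xce00656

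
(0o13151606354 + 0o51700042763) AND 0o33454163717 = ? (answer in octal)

Add column by column in base 8, right to left:
  4+3 = 7
  5+6 = 3 carry 1
  3+7+1 = 3 carry 1
  6+2+1 = 1 carry 1
  0+4+1 = 5
  6+0 = 6
  1+0 = 1
  5+0 = 5
  1+7 = 0 carry 1
  3+1+1 = 5
  1+5 = 6
Sum = 0o65051651337; now AND with 0o33454163717:
  6&3=2, 5&3=1, 0&4=0, 5&5=5, 1&4=0, 6&1=0, 5&6=4, 1&3=1, 3&7=3, 3&1=1, 7&7=7

0o21050041317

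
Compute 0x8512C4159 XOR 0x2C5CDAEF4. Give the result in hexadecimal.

0xA94E1EFAD

XOR each hex digit independently (no carries):
  8^2=A, 5^C=9, 1^5=4, 2^C=E, C^D=1, 4^A=E, 1^E=F, 5^F=A, 9^4=D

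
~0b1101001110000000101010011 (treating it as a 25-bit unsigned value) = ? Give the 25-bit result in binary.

0b0010110001111111010101100

Invert each bit: 1101001110000000101010011 → 0010110001111111010101100.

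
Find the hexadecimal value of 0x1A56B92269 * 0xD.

Multiply each base-16 digit by 13, carrying:
  9×13 = 117 → write 5 carry 7
  6×13+7 = 85 → write 5 carry 5
  2×13+5 = 31 → write F carry 1
  2×13+1 = 27 → write B carry 1
  9×13+1 = 118 → write 6 carry 7
  B×13+7 = 150 → write 6 carry 9
  6×13+9 = 87 → write 7 carry 5
  5×13+5 = 70 → write 6 carry 4
  A×13+4 = 134 → write 6 carry 8
  1×13+8 = 21 → write 5 carry 1
  remaining carry: 1

0x1566766BF55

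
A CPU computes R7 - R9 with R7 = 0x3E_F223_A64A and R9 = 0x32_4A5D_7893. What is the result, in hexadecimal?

Subtract column by column in base 16:
  A-3 → 7
  4-9 → B (borrow)
  6-8-1 → D (borrow)
  A-7-1 → 2
  3-D → 6 (borrow)
  2-5-1 → C (borrow)
  2-A-1 → 7 (borrow)
  F-4-1 → A
  E-2 → C
  3-3 → 0

0xCA7C62DB7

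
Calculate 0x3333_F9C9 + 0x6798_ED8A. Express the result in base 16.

0x9ACCE753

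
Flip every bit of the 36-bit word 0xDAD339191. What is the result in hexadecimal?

0x252CC6E6E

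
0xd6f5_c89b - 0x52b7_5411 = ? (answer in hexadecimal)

Subtract column by column in base 16:
  b-1 → a
  9-1 → 8
  8-4 → 4
  c-5 → 7
  5-7 → e (borrow)
  f-b-1 → 3
  6-2 → 4
  d-5 → 8

0x843e748a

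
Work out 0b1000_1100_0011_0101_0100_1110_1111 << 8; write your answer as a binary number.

0b100011000011010101001110111100000000

Left shift by 8: append 8 zero bits.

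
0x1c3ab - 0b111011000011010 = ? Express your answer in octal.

0o246621

0x1c3ab = 0o341653 in octal.
0b111011000011010 = 0o73032 in octal.
Subtract column by column in base 8:
  3-2 → 1
  5-3 → 2
  6-0 → 6
  1-3 → 6 (borrow)
  4-7-1 → 4 (borrow)
  3-0-1 → 2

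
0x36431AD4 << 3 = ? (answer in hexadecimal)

0x1B218D6A0

3 bits is not a whole number of base-16 digits; in binary: 110110010000110001101011010100 << 3 = 110110010000110001101011010100000.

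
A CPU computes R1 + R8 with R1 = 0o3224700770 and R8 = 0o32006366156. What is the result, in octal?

0o35233267146

Add column by column in base 8, right to left:
  0+6 = 6
  7+5 = 4 carry 1
  7+1+1 = 1 carry 1
  0+6+1 = 7
  0+6 = 6
  7+3 = 2 carry 1
  4+6+1 = 3 carry 1
  2+0+1 = 3
  2+0 = 2
  3+2 = 5
  0+3 = 3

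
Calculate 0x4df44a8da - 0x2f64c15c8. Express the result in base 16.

Subtract column by column in base 16:
  a-8 → 2
  d-c → 1
  8-5 → 3
  a-1 → 9
  4-c → 8 (borrow)
  4-4-1 → f (borrow)
  f-6-1 → 8
  d-f → e (borrow)
  4-2-1 → 1

0x1e8f89312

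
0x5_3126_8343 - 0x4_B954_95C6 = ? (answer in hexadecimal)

0x77D1ED7D

Subtract column by column in base 16:
  3-6 → D (borrow)
  4-C-1 → 7 (borrow)
  3-5-1 → D (borrow)
  8-9-1 → E (borrow)
  6-4-1 → 1
  2-5 → D (borrow)
  1-9-1 → 7 (borrow)
  3-B-1 → 7 (borrow)
  5-4-1 → 0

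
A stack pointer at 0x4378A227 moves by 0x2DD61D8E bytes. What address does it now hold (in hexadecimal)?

Add column by column in base 16, right to left:
  7+E = 5 carry 1
  2+8+1 = B
  2+D = F
  A+1 = B
  8+6 = E
  7+D = 4 carry 1
  3+D+1 = 1 carry 1
  4+2+1 = 7

0x714EBFB5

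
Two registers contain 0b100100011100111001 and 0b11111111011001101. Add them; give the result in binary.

0b1000100011000000110

Add column by column in base 2, right to left:
  1+1 = 0 carry 1
  0+0+1 = 1
  0+1 = 1
  1+1 = 0 carry 1
  1+0+1 = 0 carry 1
  1+0+1 = 0 carry 1
  0+1+1 = 0 carry 1
  0+1+1 = 0 carry 1
  1+0+1 = 0 carry 1
  1+1+1 = 1 carry 1
  1+1+1 = 1 carry 1
  0+1+1 = 0 carry 1
  0+1+1 = 0 carry 1
  0+1+1 = 0 carry 1
  1+1+1 = 1 carry 1
  0+1+1 = 0 carry 1
  0+1+1 = 0 carry 1
  1+0+1 = 0 carry 1
  final carry 1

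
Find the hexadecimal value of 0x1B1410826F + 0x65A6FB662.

Add column by column in base 16, right to left:
  F+2 = 1 carry 1
  6+6+1 = D
  2+6 = 8
  8+B = 3 carry 1
  0+F+1 = 0 carry 1
  1+6+1 = 8
  4+A = E
  1+5 = 6
  B+6 = 1 carry 1
  1+0+1 = 2

0x216E8038D1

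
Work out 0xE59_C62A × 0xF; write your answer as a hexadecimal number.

Multiply each base-16 digit by 15, carrying:
  A×15 = 150 → write 6 carry 9
  2×15+9 = 39 → write 7 carry 2
  6×15+2 = 92 → write C carry 5
  C×15+5 = 185 → write 9 carry 11
  9×15+11 = 146 → write 2 carry 9
  5×15+9 = 84 → write 4 carry 5
  E×15+5 = 215 → write 7 carry 13
  remaining carry: D

0xD7429C76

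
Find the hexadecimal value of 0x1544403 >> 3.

3 bits is not a whole number of base-16 digits; in binary: 1010101000100010000000011 >> 3 = 1010101000100010000000.

0x2A8880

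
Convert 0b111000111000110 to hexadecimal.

0x71C6

Group the bits into nibbles: 0111 0001 1100 0110 → 71C6.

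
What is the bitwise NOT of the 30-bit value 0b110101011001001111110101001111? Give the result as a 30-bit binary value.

Invert each bit: 110101011001001111110101001111 → 001010100110110000001010110000.

0b001010100110110000001010110000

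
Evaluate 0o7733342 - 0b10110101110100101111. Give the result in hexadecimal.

0x1459B3

0o7733342 = 0x1FB6E2 in hexadecimal.
0b10110101110100101111 = 0xB5D2F in hexadecimal.
Subtract column by column in base 16:
  2-F → 3 (borrow)
  E-2-1 → B
  6-D → 9 (borrow)
  B-5-1 → 5
  F-B → 4
  1-0 → 1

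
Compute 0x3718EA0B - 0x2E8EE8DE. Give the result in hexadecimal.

Subtract column by column in base 16:
  B-E → D (borrow)
  0-D-1 → 2 (borrow)
  A-8-1 → 1
  E-E → 0
  8-E → A (borrow)
  1-8-1 → 8 (borrow)
  7-E-1 → 8 (borrow)
  3-2-1 → 0

0x88A012D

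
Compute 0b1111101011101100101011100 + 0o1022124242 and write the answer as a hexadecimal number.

0b1111101011101100101011100 = 0x1f5d95c in hexadecimal.
0o1022124242 = 0x848a8a2 in hexadecimal.
Add column by column in base 16, right to left:
  c+2 = e
  5+a = f
  9+8 = 1 carry 1
  d+a+1 = 8 carry 1
  5+8+1 = e
  f+4 = 3 carry 1
  1+8+1 = a

0xa3e81fe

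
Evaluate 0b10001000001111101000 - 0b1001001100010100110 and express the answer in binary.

0b111110101101000010

Subtract column by column in base 2:
  0-0 → 0
  0-1 → 1 (borrow)
  0-1-1 → 0 (borrow)
  1-0-1 → 0
  0-0 → 0
  1-1 → 0
  1-0 → 1
  1-1 → 0
  1-0 → 1
  1-0 → 1
  0-0 → 0
  0-1 → 1 (borrow)
  0-1-1 → 0 (borrow)
  0-0-1 → 1 (borrow)
  0-0-1 → 1 (borrow)
  1-1-1 → 1 (borrow)
  0-0-1 → 1 (borrow)
  0-0-1 → 1 (borrow)
  0-1-1 → 0 (borrow)
  1-0-1 → 0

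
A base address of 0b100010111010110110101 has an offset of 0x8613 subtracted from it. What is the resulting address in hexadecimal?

0x10EFA2

0b100010111010110110101 = 0x1175B5 in hexadecimal.
Subtract column by column in base 16:
  5-3 → 2
  B-1 → A
  5-6 → F (borrow)
  7-8-1 → E (borrow)
  1-0-1 → 0
  1-0 → 1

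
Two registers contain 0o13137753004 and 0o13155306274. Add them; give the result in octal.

Add column by column in base 8, right to left:
  4+4 = 0 carry 1
  0+7+1 = 0 carry 1
  0+2+1 = 3
  3+6 = 1 carry 1
  5+0+1 = 6
  7+3 = 2 carry 1
  7+5+1 = 5 carry 1
  3+5+1 = 1 carry 1
  1+1+1 = 3
  3+3 = 6
  1+1 = 2

0o26315261300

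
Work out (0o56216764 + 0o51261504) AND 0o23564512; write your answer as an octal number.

Add column by column in base 8, right to left:
  4+4 = 0 carry 1
  6+0+1 = 7
  7+5 = 4 carry 1
  6+1+1 = 0 carry 1
  1+6+1 = 0 carry 1
  2+2+1 = 5
  6+1 = 7
  5+5 = 2 carry 1
  final carry 1
Sum = 0o127500470; now AND with 0o23564512:
  1&0=0, 2&2=2, 7&3=3, 5&5=5, 0&6=0, 0&4=0, 4&5=4, 7&1=1, 0&2=0

0o23500410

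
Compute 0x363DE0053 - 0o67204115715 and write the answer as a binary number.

0x363DE0053 = 0b1101100011110111100000000001010011 in binary.
0o67204115715 = 0b110111010000100001001101111001101 in binary.
Subtract column by column in base 2:
  1-1 → 0
  1-0 → 1
  0-1 → 1 (borrow)
  0-1-1 → 0 (borrow)
  1-0-1 → 0
  0-0 → 0
  1-1 → 0
  0-1 → 1 (borrow)
  0-1-1 → 0 (borrow)
  0-1-1 → 0 (borrow)
  0-0-1 → 1 (borrow)
  0-1-1 → 0 (borrow)
  0-1-1 → 0 (borrow)
  0-0-1 → 1 (borrow)
  0-0-1 → 1 (borrow)
  0-1-1 → 0 (borrow)
  0-0-1 → 1 (borrow)
  1-0-1 → 0
  1-0 → 1
  1-0 → 1
  1-1 → 0
  0-0 → 0
  1-0 → 1
  1-0 → 1
  1-0 → 1
  1-1 → 0
  0-0 → 0
  0-1 → 1 (borrow)
  0-1-1 → 0 (borrow)
  1-1-1 → 1 (borrow)
  1-0-1 → 0
  0-1 → 1 (borrow)
  1-1-1 → 1 (borrow)
  1-0-1 → 0

0b110101001110011010110010010000110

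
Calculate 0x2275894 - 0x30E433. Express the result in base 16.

0x1F67461

Subtract column by column in base 16:
  4-3 → 1
  9-3 → 6
  8-4 → 4
  5-E → 7 (borrow)
  7-0-1 → 6
  2-3 → F (borrow)
  2-0-1 → 1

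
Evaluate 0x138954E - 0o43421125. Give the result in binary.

0b101010100111001011111001

0x138954E = 0b1001110001001010101001110 in binary.
0o43421125 = 0b100011100010001001010101 in binary.
Subtract column by column in base 2:
  0-1 → 1 (borrow)
  1-0-1 → 0
  1-1 → 0
  1-0 → 1
  0-1 → 1 (borrow)
  0-0-1 → 1 (borrow)
  1-1-1 → 1 (borrow)
  0-0-1 → 1 (borrow)
  1-0-1 → 0
  0-1 → 1 (borrow)
  1-0-1 → 0
  0-0 → 0
  1-0 → 1
  0-1 → 1 (borrow)
  0-0-1 → 1 (borrow)
  1-0-1 → 0
  0-0 → 0
  0-1 → 1 (borrow)
  0-1-1 → 0 (borrow)
  1-1-1 → 1 (borrow)
  1-0-1 → 0
  1-0 → 1
  0-0 → 0
  0-1 → 1 (borrow)
  1-0-1 → 0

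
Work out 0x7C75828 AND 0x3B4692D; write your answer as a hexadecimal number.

0x3844828

AND each hex digit independently (no carries):
  7&3=3, C&B=8, 7&4=4, 5&6=4, 8&9=8, 2&2=2, 8&D=8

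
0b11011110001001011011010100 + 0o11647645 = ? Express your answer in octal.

0o347763171

0b11011110001001011011010100 = 0o336113324 in octal.
Add column by column in base 8, right to left:
  4+5 = 1 carry 1
  2+4+1 = 7
  3+6 = 1 carry 1
  3+7+1 = 3 carry 1
  1+4+1 = 6
  1+6 = 7
  6+1 = 7
  3+1 = 4
  3+0 = 3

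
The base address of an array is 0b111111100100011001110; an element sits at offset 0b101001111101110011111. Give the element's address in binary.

0b1101001100010001101101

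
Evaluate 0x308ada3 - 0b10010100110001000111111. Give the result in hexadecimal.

0x2be4b64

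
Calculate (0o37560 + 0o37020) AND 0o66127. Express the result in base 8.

Add column by column in base 8, right to left:
  0+0 = 0
  6+2 = 0 carry 1
  5+0+1 = 6
  7+7 = 6 carry 1
  3+3+1 = 7
Sum = 0o76600; now AND with 0o66127:
  7&6=6, 6&6=6, 6&1=0, 0&2=0, 0&7=0

0o66000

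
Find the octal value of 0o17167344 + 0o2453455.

0o21643021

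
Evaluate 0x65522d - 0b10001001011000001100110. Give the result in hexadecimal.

0x20a1c7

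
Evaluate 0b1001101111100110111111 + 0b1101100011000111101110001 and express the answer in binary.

0b1110110001000100100110000

Add column by column in base 2, right to left:
  1+1 = 0 carry 1
  1+0+1 = 0 carry 1
  1+0+1 = 0 carry 1
  1+0+1 = 0 carry 1
  1+1+1 = 1 carry 1
  1+1+1 = 1 carry 1
  0+1+1 = 0 carry 1
  1+0+1 = 0 carry 1
  1+1+1 = 1 carry 1
  0+1+1 = 0 carry 1
  0+1+1 = 0 carry 1
  1+1+1 = 1 carry 1
  1+0+1 = 0 carry 1
  1+0+1 = 0 carry 1
  1+0+1 = 0 carry 1
  1+1+1 = 1 carry 1
  0+1+1 = 0 carry 1
  1+0+1 = 0 carry 1
  1+0+1 = 0 carry 1
  0+0+1 = 1
  0+1 = 1
  1+1 = 0 carry 1
  0+0+1 = 1
  0+1 = 1
  0+1 = 1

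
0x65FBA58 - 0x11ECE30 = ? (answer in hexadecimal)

0x540EC28

Subtract column by column in base 16:
  8-0 → 8
  5-3 → 2
  A-E → C (borrow)
  B-C-1 → E (borrow)
  F-E-1 → 0
  5-1 → 4
  6-1 → 5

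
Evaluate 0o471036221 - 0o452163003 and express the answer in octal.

Subtract column by column in base 8:
  1-3 → 6 (borrow)
  2-0-1 → 1
  2-0 → 2
  6-3 → 3
  3-6 → 5 (borrow)
  0-1-1 → 6 (borrow)
  1-2-1 → 6 (borrow)
  7-5-1 → 1
  4-4 → 0

0o16653216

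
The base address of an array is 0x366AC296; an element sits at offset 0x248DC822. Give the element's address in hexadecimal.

Add column by column in base 16, right to left:
  6+2 = 8
  9+2 = B
  2+8 = A
  C+C = 8 carry 1
  A+D+1 = 8 carry 1
  6+8+1 = F
  6+4 = A
  3+2 = 5

0x5AF88AB8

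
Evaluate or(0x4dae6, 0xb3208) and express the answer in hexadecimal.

0xffaee

OR each hex digit independently (no carries):
  4|b=f, d|3=f, a|2=a, e|0=e, 6|8=e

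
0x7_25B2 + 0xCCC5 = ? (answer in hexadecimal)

Add column by column in base 16, right to left:
  2+5 = 7
  B+C = 7 carry 1
  5+C+1 = 2 carry 1
  2+C+1 = F
  7+0 = 7

0x7F277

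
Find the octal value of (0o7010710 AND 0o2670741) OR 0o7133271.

0o7010710 AND 0o2670741 = 0o2010700.
Then OR with 0o7133271.

0o7133771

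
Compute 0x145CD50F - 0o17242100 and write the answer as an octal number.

0o2407710317

0x145CD50F = 0o2427152417 in octal.
Subtract column by column in base 8:
  7-0 → 7
  1-0 → 1
  4-1 → 3
  2-2 → 0
  5-4 → 1
  1-2 → 7 (borrow)
  7-7-1 → 7 (borrow)
  2-1-1 → 0
  4-0 → 4
  2-0 → 2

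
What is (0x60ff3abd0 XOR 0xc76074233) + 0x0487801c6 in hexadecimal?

First 0x60ff3abd0 XOR 0xc76074233 = 0xa79f4e9e3.
Add column by column in base 16, right to left:
  3+6 = 9
  e+c = a carry 1
  9+1+1 = b
  e+0 = e
  4+8 = c
  f+7 = 6 carry 1
  9+8+1 = 2 carry 1
  7+4+1 = c
  a+0 = a

0xac26ceba9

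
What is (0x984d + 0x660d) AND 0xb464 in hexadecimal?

0xb440

Add column by column in base 16, right to left:
  d+d = a carry 1
  4+0+1 = 5
  8+6 = e
  9+6 = f
Sum = 0xfe5a; now AND with 0xb464:
  f&b=b, e&4=4, 5&6=4, a&4=0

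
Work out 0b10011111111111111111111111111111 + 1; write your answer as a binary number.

The trailing 29 digits are 1 (max in base 2), so adding 1 cascades: they roll to 0 and the next digit up increments.

0b10100000000000000000000000000000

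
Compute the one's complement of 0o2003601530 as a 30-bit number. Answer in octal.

Each oct digit d becomes 7−d:
  2→5, 0→7, 0→7, 3→4, 6→1, 0→7, 1→6, 5→2, 3→4, 0→7

0o5774176247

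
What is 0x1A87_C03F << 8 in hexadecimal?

Shifting left by 8 bits = 2 hex digits: append 2 zeros.

0x1A87C03F00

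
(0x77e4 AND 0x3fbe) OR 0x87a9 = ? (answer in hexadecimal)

0x77e4 AND 0x3fbe = 0x37a4.
Then OR with 0x87a9.

0xb7ad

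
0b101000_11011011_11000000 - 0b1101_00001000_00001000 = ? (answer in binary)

Subtract column by column in base 2:
  0-0 → 0
  0-0 → 0
  0-0 → 0
  0-1 → 1 (borrow)
  0-0-1 → 1 (borrow)
  0-0-1 → 1 (borrow)
  1-0-1 → 0
  1-0 → 1
  1-0 → 1
  1-0 → 1
  0-0 → 0
  1-1 → 0
  1-0 → 1
  0-0 → 0
  1-0 → 1
  1-0 → 1
  0-1 → 1 (borrow)
  0-0-1 → 1 (borrow)
  0-1-1 → 0 (borrow)
  1-1-1 → 1 (borrow)
  0-0-1 → 1 (borrow)
  1-0-1 → 0

0b110111101001110111000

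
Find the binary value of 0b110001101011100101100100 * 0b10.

0b1100011010111001011001000

Multiply each base-2 digit by 2, carrying:
  0×2 = 0 → write 0
  0×2 = 0 → write 0
  1×2 = 2 → write 0 carry 1
  0×2+1 = 1 → write 1
  0×2 = 0 → write 0
  1×2 = 2 → write 0 carry 1
  1×2+1 = 3 → write 1 carry 1
  0×2+1 = 1 → write 1
  1×2 = 2 → write 0 carry 1
  0×2+1 = 1 → write 1
  0×2 = 0 → write 0
  1×2 = 2 → write 0 carry 1
  1×2+1 = 3 → write 1 carry 1
  1×2+1 = 3 → write 1 carry 1
  0×2+1 = 1 → write 1
  1×2 = 2 → write 0 carry 1
  0×2+1 = 1 → write 1
  1×2 = 2 → write 0 carry 1
  1×2+1 = 3 → write 1 carry 1
  0×2+1 = 1 → write 1
  0×2 = 0 → write 0
  0×2 = 0 → write 0
  1×2 = 2 → write 0 carry 1
  1×2+1 = 3 → write 1 carry 1
  remaining carry: 1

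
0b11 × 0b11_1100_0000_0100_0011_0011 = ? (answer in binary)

0b101101000000110010011001

Multiply each base-2 digit by 3, carrying:
  1×3 = 3 → write 1 carry 1
  1×3+1 = 4 → write 0 carry 2
  0×3+2 = 2 → write 0 carry 1
  0×3+1 = 1 → write 1
  1×3 = 3 → write 1 carry 1
  1×3+1 = 4 → write 0 carry 2
  0×3+2 = 2 → write 0 carry 1
  0×3+1 = 1 → write 1
  0×3 = 0 → write 0
  0×3 = 0 → write 0
  1×3 = 3 → write 1 carry 1
  0×3+1 = 1 → write 1
  0×3 = 0 → write 0
  0×3 = 0 → write 0
  0×3 = 0 → write 0
  0×3 = 0 → write 0
  0×3 = 0 → write 0
  0×3 = 0 → write 0
  1×3 = 3 → write 1 carry 1
  1×3+1 = 4 → write 0 carry 2
  1×3+2 = 5 → write 1 carry 2
  1×3+2 = 5 → write 1 carry 2
  remaining carry: 10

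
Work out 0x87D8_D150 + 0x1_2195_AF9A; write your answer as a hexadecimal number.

0x1A96E80EA

Add column by column in base 16, right to left:
  0+A = A
  5+9 = E
  1+F = 0 carry 1
  D+A+1 = 8 carry 1
  8+5+1 = E
  D+9 = 6 carry 1
  7+1+1 = 9
  8+2 = A
  0+1 = 1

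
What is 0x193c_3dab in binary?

Expand each hex digit to 4 bits: 1=0001 9=1001 3=0011 c=1100 3=0011 d=1101 a=1010 b=1011.

0b11001001111000011110110101011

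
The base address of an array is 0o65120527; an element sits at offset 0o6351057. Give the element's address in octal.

Add column by column in base 8, right to left:
  7+7 = 6 carry 1
  2+5+1 = 0 carry 1
  5+0+1 = 6
  0+1 = 1
  2+5 = 7
  1+3 = 4
  5+6 = 3 carry 1
  6+0+1 = 7

0o73471606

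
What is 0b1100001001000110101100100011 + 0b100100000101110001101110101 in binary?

Add column by column in base 2, right to left:
  1+1 = 0 carry 1
  1+0+1 = 0 carry 1
  0+1+1 = 0 carry 1
  0+0+1 = 1
  0+1 = 1
  1+1 = 0 carry 1
  0+1+1 = 0 carry 1
  0+0+1 = 1
  1+1 = 0 carry 1
  1+1+1 = 1 carry 1
  0+0+1 = 1
  1+0 = 1
  0+0 = 0
  1+1 = 0 carry 1
  1+1+1 = 1 carry 1
  0+1+1 = 0 carry 1
  0+0+1 = 1
  0+1 = 1
  1+0 = 1
  0+0 = 0
  0+0 = 0
  1+0 = 1
  0+0 = 0
  0+1 = 1
  0+0 = 0
  0+0 = 0
  1+1 = 0 carry 1
  1+0+1 = 0 carry 1
  final carry 1

0b10000101001110100111010011000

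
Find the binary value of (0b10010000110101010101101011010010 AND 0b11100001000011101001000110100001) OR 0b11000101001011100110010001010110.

0b11000101001011100111010011010110

0b10010000110101010101101011010010 AND 0b11100001000011101001000110100001 = 0b10000000000001000001000010000000.
Then OR with 0b11000101001011100110010001010110.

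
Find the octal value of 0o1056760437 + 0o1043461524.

0o2122442163

Add column by column in base 8, right to left:
  7+4 = 3 carry 1
  3+2+1 = 6
  4+5 = 1 carry 1
  0+1+1 = 2
  6+6 = 4 carry 1
  7+4+1 = 4 carry 1
  6+3+1 = 2 carry 1
  5+4+1 = 2 carry 1
  0+0+1 = 1
  1+1 = 2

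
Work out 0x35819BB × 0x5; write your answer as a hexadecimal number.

0x10B880A7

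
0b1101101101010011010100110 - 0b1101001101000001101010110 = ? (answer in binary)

Subtract column by column in base 2:
  0-0 → 0
  1-1 → 0
  1-1 → 0
  0-0 → 0
  0-1 → 1 (borrow)
  1-0-1 → 0
  0-1 → 1 (borrow)
  1-0-1 → 0
  0-1 → 1 (borrow)
  1-1-1 → 1 (borrow)
  1-0-1 → 0
  0-0 → 0
  0-0 → 0
  1-0 → 1
  0-0 → 0
  1-1 → 0
  0-0 → 0
  1-1 → 0
  1-1 → 0
  0-0 → 0
  1-0 → 1
  1-1 → 0
  0-0 → 0
  1-1 → 0
  1-1 → 0

0b100000010001101010000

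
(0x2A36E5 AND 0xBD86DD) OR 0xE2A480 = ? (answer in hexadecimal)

0x2A36E5 AND 0xBD86DD = 0x2806C5.
Then OR with 0xE2A480.

0xEAA6C5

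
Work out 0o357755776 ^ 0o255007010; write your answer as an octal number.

0o102752766

XOR each oct digit independently (no carries):
  3^2=1, 5^5=0, 7^5=2, 7^0=7, 5^0=5, 5^7=2, 7^0=7, 7^1=6, 6^0=6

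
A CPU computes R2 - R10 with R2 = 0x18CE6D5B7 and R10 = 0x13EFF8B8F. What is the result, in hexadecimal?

Subtract column by column in base 16:
  7-F → 8 (borrow)
  B-8-1 → 2
  5-B → A (borrow)
  D-8-1 → 4
  6-F → 7 (borrow)
  E-F-1 → E (borrow)
  C-E-1 → D (borrow)
  8-3-1 → 4
  1-1 → 0

0x4DE74A28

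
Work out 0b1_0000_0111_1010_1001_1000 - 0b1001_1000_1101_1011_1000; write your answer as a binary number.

0b1101110110011100000

Subtract column by column in base 2:
  0-0 → 0
  0-0 → 0
  0-0 → 0
  1-1 → 0
  1-1 → 0
  0-1 → 1 (borrow)
  0-0-1 → 1 (borrow)
  1-1-1 → 1 (borrow)
  0-1-1 → 0 (borrow)
  1-0-1 → 0
  0-1 → 1 (borrow)
  1-1-1 → 1 (borrow)
  1-0-1 → 0
  1-0 → 1
  1-0 → 1
  0-1 → 1 (borrow)
  0-1-1 → 0 (borrow)
  0-0-1 → 1 (borrow)
  0-0-1 → 1 (borrow)
  0-1-1 → 0 (borrow)
  1-0-1 → 0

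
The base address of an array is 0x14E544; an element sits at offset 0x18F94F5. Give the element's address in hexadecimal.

Add column by column in base 16, right to left:
  4+5 = 9
  4+F = 3 carry 1
  5+4+1 = A
  E+9 = 7 carry 1
  4+F+1 = 4 carry 1
  1+8+1 = A
  0+1 = 1

0x1A47A39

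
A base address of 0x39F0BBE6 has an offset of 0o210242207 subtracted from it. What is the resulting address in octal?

0o6763673537

0x39F0BBE6 = 0o7174135746 in octal.
Subtract column by column in base 8:
  6-7 → 7 (borrow)
  4-0-1 → 3
  7-2 → 5
  5-2 → 3
  3-4 → 7 (borrow)
  1-2-1 → 6 (borrow)
  4-0-1 → 3
  7-1 → 6
  1-2 → 7 (borrow)
  7-0-1 → 6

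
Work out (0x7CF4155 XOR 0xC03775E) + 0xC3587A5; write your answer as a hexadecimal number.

First 0x7CF4155 XOR 0xC03775E = 0xBCC360B.
Add column by column in base 16, right to left:
  B+5 = 0 carry 1
  0+A+1 = B
  6+7 = D
  3+8 = B
  C+5 = 1 carry 1
  C+3+1 = 0 carry 1
  B+C+1 = 8 carry 1
  final carry 1

0x1801BDB0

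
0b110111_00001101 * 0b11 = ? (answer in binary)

Multiply each base-2 digit by 3, carrying:
  1×3 = 3 → write 1 carry 1
  0×3+1 = 1 → write 1
  1×3 = 3 → write 1 carry 1
  1×3+1 = 4 → write 0 carry 2
  0×3+2 = 2 → write 0 carry 1
  0×3+1 = 1 → write 1
  0×3 = 0 → write 0
  0×3 = 0 → write 0
  1×3 = 3 → write 1 carry 1
  1×3+1 = 4 → write 0 carry 2
  1×3+2 = 5 → write 1 carry 2
  0×3+2 = 2 → write 0 carry 1
  1×3+1 = 4 → write 0 carry 2
  1×3+2 = 5 → write 1 carry 2
  remaining carry: 10

0b1010010100100111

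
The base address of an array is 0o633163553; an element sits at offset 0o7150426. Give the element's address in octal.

Add column by column in base 8, right to left:
  3+6 = 1 carry 1
  5+2+1 = 0 carry 1
  5+4+1 = 2 carry 1
  3+0+1 = 4
  6+5 = 3 carry 1
  1+1+1 = 3
  3+7 = 2 carry 1
  3+0+1 = 4
  6+0 = 6

0o642334201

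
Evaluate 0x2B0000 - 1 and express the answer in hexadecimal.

0x2AFFFF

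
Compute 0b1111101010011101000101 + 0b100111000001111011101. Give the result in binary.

0b10100100010101100100010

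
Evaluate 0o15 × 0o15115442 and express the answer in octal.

0o252760272

Multiply each base-8 digit by 13, carrying:
  2×13 = 26 → write 2 carry 3
  4×13+3 = 55 → write 7 carry 6
  4×13+6 = 58 → write 2 carry 7
  5×13+7 = 72 → write 0 carry 9
  1×13+9 = 22 → write 6 carry 2
  1×13+2 = 15 → write 7 carry 1
  5×13+1 = 66 → write 2 carry 8
  1×13+8 = 21 → write 5 carry 2
  remaining carry: 2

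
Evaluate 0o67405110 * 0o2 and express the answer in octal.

Multiply each base-8 digit by 2, carrying:
  0×2 = 0 → write 0
  1×2 = 2 → write 2
  1×2 = 2 → write 2
  5×2 = 10 → write 2 carry 1
  0×2+1 = 1 → write 1
  4×2 = 8 → write 0 carry 1
  7×2+1 = 15 → write 7 carry 1
  6×2+1 = 13 → write 5 carry 1
  remaining carry: 1

0o157012220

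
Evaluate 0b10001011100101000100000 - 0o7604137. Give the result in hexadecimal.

0x26C1C1

0b10001011100101000100000 = 0x45CA20 in hexadecimal.
0o7604137 = 0x1F085F in hexadecimal.
Subtract column by column in base 16:
  0-F → 1 (borrow)
  2-5-1 → C (borrow)
  A-8-1 → 1
  C-0 → C
  5-F → 6 (borrow)
  4-1-1 → 2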